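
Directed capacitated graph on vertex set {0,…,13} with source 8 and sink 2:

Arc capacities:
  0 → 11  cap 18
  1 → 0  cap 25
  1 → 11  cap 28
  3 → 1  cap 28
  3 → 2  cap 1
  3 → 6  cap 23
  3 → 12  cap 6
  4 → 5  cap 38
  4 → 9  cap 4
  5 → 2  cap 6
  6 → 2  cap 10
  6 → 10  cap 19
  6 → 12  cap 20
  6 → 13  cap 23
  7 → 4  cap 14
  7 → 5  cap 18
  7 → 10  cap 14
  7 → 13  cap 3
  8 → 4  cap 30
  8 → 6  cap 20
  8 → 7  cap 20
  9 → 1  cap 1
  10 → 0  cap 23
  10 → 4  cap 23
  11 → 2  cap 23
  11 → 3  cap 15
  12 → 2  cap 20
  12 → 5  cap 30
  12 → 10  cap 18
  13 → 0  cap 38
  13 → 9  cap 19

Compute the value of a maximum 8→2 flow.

augment #1: 8→6→2 bottleneck 10, total now 10
augment #2: 8→4→5→2 bottleneck 6, total now 16
augment #3: 8→6→12→2 bottleneck 10, total now 26
augment #4: 8→4→9→1→11→2 bottleneck 1, total now 27
augment #5: 8→7→10→0→11→2 bottleneck 14, total now 41
augment #6: 8→7→13→0→11→2 bottleneck 3, total now 44

Maximum flow value: 44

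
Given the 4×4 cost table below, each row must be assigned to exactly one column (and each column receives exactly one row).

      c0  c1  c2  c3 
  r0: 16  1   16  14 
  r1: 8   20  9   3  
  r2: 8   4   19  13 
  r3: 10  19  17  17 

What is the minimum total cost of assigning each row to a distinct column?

Minimum assignment cost: 29

optimal assignment: row0→col1 (cost 1), row1→col3 (cost 3), row2→col0 (cost 8), row3→col2 (cost 17)
total = 1 + 3 + 8 + 17 = 29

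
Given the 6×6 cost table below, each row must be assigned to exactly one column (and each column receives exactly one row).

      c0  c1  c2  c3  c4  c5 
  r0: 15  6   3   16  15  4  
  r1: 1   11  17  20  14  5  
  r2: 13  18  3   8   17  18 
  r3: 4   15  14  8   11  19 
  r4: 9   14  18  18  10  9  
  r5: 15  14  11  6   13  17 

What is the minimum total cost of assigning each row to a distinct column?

optimal assignment: row0→col1 (cost 6), row1→col5 (cost 5), row2→col2 (cost 3), row3→col0 (cost 4), row4→col4 (cost 10), row5→col3 (cost 6)
total = 6 + 5 + 3 + 4 + 10 + 6 = 34

Minimum assignment cost: 34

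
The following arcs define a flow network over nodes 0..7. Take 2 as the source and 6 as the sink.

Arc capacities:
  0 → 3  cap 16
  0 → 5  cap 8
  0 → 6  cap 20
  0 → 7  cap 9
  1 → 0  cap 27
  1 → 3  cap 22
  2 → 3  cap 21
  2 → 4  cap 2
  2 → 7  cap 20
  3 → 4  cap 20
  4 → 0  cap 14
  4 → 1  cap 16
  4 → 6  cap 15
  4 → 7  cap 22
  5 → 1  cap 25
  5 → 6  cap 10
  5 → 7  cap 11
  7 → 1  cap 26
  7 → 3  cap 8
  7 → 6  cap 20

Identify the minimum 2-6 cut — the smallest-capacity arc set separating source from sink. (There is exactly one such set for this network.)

Min-cut arcs: {(2,4), (2,7), (3,4)} (total capacity 42)

augment #1: 2→4→6 push 2
augment #2: 2→7→6 push 20
augment #3: 2→3→4→6 push 13
augment #4: 2→3→4→0→6 push 7
max flow = 42; residual-reachable set from 2 gives S-side
cut edges (S→T): {(2,4), (2,7), (3,4)} total cap 42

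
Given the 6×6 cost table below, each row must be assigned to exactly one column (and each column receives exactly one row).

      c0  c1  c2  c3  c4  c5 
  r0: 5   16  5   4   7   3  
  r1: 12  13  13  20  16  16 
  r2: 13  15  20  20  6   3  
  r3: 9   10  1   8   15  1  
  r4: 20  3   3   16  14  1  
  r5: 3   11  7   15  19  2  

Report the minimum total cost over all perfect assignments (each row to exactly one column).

one of 2 optimal assignments: row0→col3 (cost 4), row1→col0 (cost 12), row2→col4 (cost 6), row3→col2 (cost 1), row4→col1 (cost 3), row5→col5 (cost 2)
total = 4 + 12 + 6 + 1 + 3 + 2 = 28

Minimum assignment cost: 28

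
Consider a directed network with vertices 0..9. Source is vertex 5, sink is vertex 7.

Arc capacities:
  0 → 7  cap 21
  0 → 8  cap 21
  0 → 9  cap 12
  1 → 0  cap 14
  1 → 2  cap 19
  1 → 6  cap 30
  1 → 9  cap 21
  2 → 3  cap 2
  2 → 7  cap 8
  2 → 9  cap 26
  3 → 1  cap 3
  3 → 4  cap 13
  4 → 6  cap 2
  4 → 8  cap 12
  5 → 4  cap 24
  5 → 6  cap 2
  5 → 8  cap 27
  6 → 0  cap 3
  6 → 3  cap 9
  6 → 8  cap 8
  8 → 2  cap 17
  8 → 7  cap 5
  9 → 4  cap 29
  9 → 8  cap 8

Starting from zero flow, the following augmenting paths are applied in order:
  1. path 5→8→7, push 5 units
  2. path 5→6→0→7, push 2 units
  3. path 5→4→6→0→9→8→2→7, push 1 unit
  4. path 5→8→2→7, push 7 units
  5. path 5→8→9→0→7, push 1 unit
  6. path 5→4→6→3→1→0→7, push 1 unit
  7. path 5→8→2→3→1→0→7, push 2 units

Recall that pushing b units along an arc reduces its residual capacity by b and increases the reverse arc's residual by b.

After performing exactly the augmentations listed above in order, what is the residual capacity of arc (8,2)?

Residual capacity of (8,2): 7

after path 1 (5→8→7, push 5): res(8,2)=17
after path 2 (5→6→0→7, push 2): res(8,2)=17
after path 3 (5→4→6→0→9→8→2→7, push 1): res(8,2)=16
after path 4 (5→8→2→7, push 7): res(8,2)=9
after path 5 (5→8→9→0→7, push 1): res(8,2)=9
after path 6 (5→4→6→3→1→0→7, push 1): res(8,2)=9
after path 7 (5→8→2→3→1→0→7, push 2): res(8,2)=7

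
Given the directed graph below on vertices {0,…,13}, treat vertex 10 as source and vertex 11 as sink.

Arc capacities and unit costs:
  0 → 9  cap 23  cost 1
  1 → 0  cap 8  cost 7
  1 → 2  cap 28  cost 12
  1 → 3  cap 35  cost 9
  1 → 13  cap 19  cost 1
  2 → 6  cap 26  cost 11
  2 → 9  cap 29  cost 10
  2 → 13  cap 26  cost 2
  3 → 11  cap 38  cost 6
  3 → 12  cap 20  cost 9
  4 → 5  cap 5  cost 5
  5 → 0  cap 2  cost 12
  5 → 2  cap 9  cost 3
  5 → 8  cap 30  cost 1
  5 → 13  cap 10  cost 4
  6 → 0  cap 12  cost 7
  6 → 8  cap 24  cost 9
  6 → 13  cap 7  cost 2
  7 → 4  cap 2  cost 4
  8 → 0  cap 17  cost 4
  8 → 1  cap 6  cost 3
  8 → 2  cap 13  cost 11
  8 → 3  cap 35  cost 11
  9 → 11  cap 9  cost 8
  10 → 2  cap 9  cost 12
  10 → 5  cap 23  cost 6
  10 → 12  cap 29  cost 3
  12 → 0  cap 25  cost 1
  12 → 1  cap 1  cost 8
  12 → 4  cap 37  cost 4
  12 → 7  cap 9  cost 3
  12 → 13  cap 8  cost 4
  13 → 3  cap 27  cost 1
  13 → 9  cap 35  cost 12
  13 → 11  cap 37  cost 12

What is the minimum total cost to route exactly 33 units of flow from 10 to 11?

Minimum cost for 33 units: 507

shortest-cost path #1: 10→12→0→9→11 push 9 @ unit cost 13 (adds 117)
shortest-cost path #2: 10→12→13→3→11 push 8 @ unit cost 14 (adds 112)
shortest-cost path #3: 10→5→13→3→11 push 10 @ unit cost 17 (adds 170)
shortest-cost path #4: 10→5→8→1→13→3→11 push 6 @ unit cost 18 (adds 108)
total cost = 507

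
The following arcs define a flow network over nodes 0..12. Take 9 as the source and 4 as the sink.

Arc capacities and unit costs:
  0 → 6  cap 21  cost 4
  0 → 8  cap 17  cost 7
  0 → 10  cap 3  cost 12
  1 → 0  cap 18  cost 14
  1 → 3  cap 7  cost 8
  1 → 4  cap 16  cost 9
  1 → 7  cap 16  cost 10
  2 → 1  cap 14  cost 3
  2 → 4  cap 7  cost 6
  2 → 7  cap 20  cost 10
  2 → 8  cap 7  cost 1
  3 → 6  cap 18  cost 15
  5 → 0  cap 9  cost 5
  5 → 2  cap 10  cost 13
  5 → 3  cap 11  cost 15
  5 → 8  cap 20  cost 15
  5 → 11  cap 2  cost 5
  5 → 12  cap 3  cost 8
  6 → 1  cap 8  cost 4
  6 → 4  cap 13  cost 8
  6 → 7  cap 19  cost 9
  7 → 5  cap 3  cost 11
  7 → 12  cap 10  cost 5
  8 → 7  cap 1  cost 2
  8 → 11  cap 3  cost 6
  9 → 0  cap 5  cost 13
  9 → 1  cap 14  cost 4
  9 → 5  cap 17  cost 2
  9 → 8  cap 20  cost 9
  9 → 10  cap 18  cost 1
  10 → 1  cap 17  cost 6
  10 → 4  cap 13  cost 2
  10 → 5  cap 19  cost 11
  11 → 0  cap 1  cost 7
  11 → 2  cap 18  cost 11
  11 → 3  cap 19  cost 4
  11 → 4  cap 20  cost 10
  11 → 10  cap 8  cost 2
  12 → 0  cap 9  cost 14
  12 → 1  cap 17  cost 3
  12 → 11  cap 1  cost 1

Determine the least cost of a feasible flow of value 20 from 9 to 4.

shortest-cost path #1: 9→10→4 push 13 @ unit cost 3 (adds 39)
shortest-cost path #2: 9→1→4 push 7 @ unit cost 13 (adds 91)
total cost = 130

Minimum cost for 20 units: 130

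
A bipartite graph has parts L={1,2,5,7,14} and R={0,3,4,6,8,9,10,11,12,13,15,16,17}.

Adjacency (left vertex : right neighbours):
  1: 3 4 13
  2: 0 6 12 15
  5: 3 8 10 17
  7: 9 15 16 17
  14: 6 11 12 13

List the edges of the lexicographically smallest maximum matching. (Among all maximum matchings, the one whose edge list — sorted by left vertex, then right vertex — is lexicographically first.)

|M| = 5 (so the lex-smallest maximum matching has 5 edges)
process left vertices in ascending order; for each, take the smallest-labelled available neighbour that still permits 5 edges overall, or leave it unmatched if none does
lex-smallest matching: {1-3, 2-0, 5-8, 7-9, 14-6}

Lex-smallest maximum matching: {(1,3), (2,0), (5,8), (7,9), (14,6)}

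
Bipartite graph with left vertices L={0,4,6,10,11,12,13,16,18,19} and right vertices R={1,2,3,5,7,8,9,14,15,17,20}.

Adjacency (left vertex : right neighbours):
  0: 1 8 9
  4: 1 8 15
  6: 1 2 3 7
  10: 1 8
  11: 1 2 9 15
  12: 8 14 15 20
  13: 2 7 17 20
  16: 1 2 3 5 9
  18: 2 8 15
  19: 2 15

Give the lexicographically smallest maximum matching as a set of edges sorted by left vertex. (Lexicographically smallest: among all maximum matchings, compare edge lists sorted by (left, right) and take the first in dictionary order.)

|M| = 9 (so the lex-smallest maximum matching has 9 edges)
process left vertices in ascending order; for each, take the smallest-labelled available neighbour that still permits 9 edges overall, or leave it unmatched if none does
lex-smallest matching: {0-1, 4-8, 6-3, 11-9, 12-14, 13-7, 16-5, 18-2, 19-15}

Lex-smallest maximum matching: {(0,1), (4,8), (6,3), (11,9), (12,14), (13,7), (16,5), (18,2), (19,15)}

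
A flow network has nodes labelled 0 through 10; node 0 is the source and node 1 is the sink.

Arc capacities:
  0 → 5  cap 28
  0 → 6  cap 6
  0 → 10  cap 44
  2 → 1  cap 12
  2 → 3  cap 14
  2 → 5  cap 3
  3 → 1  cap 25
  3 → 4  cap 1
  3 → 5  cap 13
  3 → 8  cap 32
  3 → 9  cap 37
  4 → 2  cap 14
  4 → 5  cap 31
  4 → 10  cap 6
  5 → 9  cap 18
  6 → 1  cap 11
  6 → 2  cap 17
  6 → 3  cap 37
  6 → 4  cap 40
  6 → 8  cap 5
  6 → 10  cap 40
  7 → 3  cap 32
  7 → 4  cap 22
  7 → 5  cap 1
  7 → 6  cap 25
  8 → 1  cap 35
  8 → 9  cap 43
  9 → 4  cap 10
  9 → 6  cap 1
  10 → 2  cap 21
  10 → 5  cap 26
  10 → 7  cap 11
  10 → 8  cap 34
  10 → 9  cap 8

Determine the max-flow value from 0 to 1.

Maximum flow value: 61

augment #1: 0→6→1 bottleneck 6, total now 6
augment #2: 0→10→2→1 bottleneck 12, total now 18
augment #3: 0→10→8→1 bottleneck 32, total now 50
augment #4: 0→5→9→6→1 bottleneck 1, total now 51
augment #5: 0→5→9→4→2→3→1 bottleneck 10, total now 61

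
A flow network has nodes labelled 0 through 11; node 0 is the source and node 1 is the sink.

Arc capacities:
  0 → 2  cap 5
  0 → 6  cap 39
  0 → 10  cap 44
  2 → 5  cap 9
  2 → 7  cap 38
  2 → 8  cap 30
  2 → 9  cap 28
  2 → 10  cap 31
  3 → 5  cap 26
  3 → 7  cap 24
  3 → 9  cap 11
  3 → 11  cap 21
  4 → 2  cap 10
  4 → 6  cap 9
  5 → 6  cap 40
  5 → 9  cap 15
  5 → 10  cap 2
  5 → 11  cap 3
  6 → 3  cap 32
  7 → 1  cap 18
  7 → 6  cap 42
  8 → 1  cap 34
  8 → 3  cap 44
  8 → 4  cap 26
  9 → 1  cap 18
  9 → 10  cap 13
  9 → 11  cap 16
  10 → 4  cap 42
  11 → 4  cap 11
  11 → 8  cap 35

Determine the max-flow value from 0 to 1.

Maximum flow value: 47

augment #1: 0→2→7→1 bottleneck 5, total now 5
augment #2: 0→6→3→7→1 bottleneck 13, total now 18
augment #3: 0→6→3→9→1 bottleneck 11, total now 29
augment #4: 0→6→3→5→9→1 bottleneck 7, total now 36
augment #5: 0→6→3→11→8→1 bottleneck 1, total now 37
augment #6: 0→10→4→2→8→1 bottleneck 10, total now 47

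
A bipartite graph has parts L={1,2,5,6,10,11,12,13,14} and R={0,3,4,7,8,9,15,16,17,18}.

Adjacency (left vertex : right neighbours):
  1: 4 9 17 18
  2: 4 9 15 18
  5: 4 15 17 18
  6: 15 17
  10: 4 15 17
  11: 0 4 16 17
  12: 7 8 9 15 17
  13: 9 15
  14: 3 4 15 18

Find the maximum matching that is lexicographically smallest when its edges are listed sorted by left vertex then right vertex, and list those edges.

|M| = 8 (so the lex-smallest maximum matching has 8 edges)
process left vertices in ascending order; for each, take the smallest-labelled available neighbour that still permits 8 edges overall, or leave it unmatched if none does
lex-smallest matching: {1-4, 2-9, 5-18, 6-15, 10-17, 11-0, 12-7, 14-3}

Lex-smallest maximum matching: {(1,4), (2,9), (5,18), (6,15), (10,17), (11,0), (12,7), (14,3)}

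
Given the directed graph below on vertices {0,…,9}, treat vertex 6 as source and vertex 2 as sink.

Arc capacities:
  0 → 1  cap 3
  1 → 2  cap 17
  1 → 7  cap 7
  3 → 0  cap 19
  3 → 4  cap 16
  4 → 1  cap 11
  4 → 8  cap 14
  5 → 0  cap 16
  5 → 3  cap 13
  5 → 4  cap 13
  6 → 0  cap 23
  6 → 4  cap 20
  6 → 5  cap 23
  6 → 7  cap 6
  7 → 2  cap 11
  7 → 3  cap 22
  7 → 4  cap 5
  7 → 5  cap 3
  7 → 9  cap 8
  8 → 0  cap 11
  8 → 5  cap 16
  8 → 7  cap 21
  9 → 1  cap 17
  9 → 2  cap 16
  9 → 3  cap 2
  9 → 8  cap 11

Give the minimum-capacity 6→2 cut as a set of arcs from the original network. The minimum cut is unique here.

Min-cut arcs: {(0,1), (4,1), (7,2), (7,9)} (total capacity 33)

augment #1: 6→7→2 push 6
augment #2: 6→0→1→2 push 3
augment #3: 6→4→1→2 push 11
augment #4: 6→4→8→7→2 push 5
augment #5: 6→4→8→7→9→2 push 4
augment #6: 6→5→4→8→7→9→2 push 4
max flow = 33; residual-reachable set from 6 gives S-side
cut edges (S→T): {(0,1), (4,1), (7,2), (7,9)} total cap 33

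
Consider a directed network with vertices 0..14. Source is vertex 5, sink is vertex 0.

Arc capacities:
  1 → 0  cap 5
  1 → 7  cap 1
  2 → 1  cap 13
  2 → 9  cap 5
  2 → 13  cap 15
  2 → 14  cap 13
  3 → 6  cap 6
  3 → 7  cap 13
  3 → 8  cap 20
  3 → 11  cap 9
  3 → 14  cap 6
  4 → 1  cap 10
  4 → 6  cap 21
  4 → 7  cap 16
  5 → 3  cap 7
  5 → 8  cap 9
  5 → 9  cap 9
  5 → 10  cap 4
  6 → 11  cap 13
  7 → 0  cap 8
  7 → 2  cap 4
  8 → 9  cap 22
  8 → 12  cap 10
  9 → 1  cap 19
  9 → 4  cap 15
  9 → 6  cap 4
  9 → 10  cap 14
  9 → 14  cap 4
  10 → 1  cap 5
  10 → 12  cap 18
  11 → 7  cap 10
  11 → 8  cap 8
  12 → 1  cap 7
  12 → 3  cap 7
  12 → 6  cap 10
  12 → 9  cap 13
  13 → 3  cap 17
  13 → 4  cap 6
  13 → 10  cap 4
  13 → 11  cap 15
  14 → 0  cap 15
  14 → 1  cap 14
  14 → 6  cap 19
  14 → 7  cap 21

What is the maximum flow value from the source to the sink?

Maximum flow value: 27

augment #1: 5→3→7→0 bottleneck 7, total now 7
augment #2: 5→9→1→0 bottleneck 5, total now 12
augment #3: 5→9→14→0 bottleneck 4, total now 16
augment #4: 5→10→1→7→0 bottleneck 1, total now 17
augment #5: 5→8→12→3→14→0 bottleneck 6, total now 23
augment #6: 5→8→9→4→7→2→14→0 bottleneck 3, total now 26
augment #7: 5→10→12→3→7→2→14→0 bottleneck 1, total now 27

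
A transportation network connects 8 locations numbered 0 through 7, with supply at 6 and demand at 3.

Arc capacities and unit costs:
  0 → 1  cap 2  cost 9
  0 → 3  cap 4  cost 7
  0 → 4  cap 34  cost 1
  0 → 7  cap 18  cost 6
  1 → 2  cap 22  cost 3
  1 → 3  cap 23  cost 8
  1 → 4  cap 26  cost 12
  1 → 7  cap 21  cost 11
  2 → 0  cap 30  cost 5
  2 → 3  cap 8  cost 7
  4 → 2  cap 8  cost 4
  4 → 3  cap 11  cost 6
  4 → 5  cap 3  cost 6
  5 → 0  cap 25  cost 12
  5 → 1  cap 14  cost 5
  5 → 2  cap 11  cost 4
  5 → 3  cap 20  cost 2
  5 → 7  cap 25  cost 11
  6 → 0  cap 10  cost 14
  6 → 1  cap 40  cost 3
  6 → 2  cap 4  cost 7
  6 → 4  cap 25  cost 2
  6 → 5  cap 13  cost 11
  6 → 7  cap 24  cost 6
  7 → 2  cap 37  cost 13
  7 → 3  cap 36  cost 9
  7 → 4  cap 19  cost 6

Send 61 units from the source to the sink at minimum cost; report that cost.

shortest-cost path #1: 6→4→3 push 11 @ unit cost 8 (adds 88)
shortest-cost path #2: 6→4→5→3 push 3 @ unit cost 10 (adds 30)
shortest-cost path #3: 6→1→3 push 23 @ unit cost 11 (adds 253)
shortest-cost path #4: 6→1→2→3 push 8 @ unit cost 13 (adds 104)
shortest-cost path #5: 6→5→3 push 13 @ unit cost 13 (adds 169)
shortest-cost path #6: 6→7→3 push 3 @ unit cost 15 (adds 45)
total cost = 689

Minimum cost for 61 units: 689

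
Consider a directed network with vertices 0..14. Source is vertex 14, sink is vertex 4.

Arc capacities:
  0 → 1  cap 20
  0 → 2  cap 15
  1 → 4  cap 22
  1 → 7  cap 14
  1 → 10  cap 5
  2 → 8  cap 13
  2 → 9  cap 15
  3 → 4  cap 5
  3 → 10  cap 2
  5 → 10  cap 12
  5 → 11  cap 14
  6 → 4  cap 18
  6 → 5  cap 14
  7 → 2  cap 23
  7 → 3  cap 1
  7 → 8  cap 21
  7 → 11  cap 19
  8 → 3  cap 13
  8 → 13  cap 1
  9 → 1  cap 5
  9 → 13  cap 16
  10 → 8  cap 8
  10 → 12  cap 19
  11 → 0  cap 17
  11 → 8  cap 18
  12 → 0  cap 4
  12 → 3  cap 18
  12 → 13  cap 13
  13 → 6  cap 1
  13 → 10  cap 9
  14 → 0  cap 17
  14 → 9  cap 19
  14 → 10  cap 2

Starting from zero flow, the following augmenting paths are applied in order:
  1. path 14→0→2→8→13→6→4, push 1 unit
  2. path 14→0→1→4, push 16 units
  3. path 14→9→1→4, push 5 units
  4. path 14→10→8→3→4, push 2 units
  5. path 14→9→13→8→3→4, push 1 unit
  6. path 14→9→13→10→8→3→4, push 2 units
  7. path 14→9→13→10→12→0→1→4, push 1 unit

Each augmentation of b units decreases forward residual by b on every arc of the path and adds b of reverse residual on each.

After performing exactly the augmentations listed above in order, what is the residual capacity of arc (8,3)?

Residual capacity of (8,3): 8

after path 1 (14→0→2→8→13→6→4, push 1): res(8,3)=13
after path 2 (14→0→1→4, push 16): res(8,3)=13
after path 3 (14→9→1→4, push 5): res(8,3)=13
after path 4 (14→10→8→3→4, push 2): res(8,3)=11
after path 5 (14→9→13→8→3→4, push 1): res(8,3)=10
after path 6 (14→9→13→10→8→3→4, push 2): res(8,3)=8
after path 7 (14→9→13→10→12→0→1→4, push 1): res(8,3)=8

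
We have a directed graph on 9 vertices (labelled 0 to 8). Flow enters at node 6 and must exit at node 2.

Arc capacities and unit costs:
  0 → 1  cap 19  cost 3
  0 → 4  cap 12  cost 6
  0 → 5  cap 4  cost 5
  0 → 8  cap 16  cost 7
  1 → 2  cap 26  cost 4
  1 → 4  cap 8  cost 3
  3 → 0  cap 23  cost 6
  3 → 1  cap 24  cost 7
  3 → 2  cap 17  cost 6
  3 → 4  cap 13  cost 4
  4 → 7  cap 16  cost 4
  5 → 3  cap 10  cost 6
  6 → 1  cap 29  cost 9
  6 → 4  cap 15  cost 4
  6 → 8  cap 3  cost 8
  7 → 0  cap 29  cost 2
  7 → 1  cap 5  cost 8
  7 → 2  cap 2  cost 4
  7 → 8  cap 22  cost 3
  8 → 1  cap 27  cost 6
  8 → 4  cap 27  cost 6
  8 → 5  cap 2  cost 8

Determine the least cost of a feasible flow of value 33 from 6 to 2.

Minimum cost for 33 units: 498

shortest-cost path #1: 6→4→7→2 push 2 @ unit cost 12 (adds 24)
shortest-cost path #2: 6→1→2 push 26 @ unit cost 13 (adds 338)
shortest-cost path #3: 6→4→7→0→5→3→2 push 4 @ unit cost 27 (adds 108)
shortest-cost path #4: 6→8→5→3→2 push 1 @ unit cost 28 (adds 28)
total cost = 498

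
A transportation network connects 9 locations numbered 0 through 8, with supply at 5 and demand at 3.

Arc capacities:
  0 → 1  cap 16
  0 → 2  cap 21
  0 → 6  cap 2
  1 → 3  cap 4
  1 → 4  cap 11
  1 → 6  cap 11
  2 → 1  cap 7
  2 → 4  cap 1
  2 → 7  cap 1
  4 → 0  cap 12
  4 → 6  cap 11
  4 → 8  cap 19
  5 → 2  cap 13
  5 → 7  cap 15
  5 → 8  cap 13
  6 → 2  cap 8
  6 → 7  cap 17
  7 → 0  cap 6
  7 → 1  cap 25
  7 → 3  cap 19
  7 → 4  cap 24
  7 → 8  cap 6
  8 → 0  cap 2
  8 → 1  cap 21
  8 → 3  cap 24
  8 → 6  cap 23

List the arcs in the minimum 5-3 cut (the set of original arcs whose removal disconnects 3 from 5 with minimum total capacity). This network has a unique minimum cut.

Min-cut arcs: {(2,1), (2,4), (2,7), (5,7), (5,8)} (total capacity 37)

augment #1: 5→7→3 push 15
augment #2: 5→8→3 push 13
augment #3: 5→2→1→3 push 4
augment #4: 5→2→7→3 push 1
augment #5: 5→2→4→8→3 push 1
augment #6: 5→2→1→4→8→3 push 3
max flow = 37; residual-reachable set from 5 gives S-side
cut edges (S→T): {(2,1), (2,4), (2,7), (5,7), (5,8)} total cap 37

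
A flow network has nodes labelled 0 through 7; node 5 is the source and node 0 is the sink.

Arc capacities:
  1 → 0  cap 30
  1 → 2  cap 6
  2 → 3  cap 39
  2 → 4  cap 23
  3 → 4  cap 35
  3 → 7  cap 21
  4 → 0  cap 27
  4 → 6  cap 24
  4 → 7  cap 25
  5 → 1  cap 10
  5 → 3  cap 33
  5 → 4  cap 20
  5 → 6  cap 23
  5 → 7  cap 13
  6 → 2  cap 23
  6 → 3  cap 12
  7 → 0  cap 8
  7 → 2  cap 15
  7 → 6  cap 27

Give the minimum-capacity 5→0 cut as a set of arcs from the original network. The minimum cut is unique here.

Min-cut arcs: {(4,0), (5,1), (7,0)} (total capacity 45)

augment #1: 5→1→0 push 10
augment #2: 5→4→0 push 20
augment #3: 5→7→0 push 8
augment #4: 5→3→4→0 push 7
max flow = 45; residual-reachable set from 5 gives S-side
cut edges (S→T): {(4,0), (5,1), (7,0)} total cap 45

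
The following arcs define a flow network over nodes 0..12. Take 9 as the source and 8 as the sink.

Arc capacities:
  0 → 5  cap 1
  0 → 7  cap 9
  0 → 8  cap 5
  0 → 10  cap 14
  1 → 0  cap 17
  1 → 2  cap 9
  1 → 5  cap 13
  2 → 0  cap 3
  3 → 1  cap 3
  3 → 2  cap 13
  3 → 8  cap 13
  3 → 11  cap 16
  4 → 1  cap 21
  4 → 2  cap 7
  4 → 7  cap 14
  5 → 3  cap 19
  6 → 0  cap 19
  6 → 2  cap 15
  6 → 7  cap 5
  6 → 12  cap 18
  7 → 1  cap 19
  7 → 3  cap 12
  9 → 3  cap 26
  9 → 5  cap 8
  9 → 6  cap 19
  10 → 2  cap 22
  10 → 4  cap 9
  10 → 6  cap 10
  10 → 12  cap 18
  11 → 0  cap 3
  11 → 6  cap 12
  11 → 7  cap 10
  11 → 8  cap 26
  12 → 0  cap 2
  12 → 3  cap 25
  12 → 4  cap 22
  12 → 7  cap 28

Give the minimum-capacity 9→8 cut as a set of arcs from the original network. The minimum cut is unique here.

Min-cut arcs: {(0,8), (3,8), (3,11)} (total capacity 34)

augment #1: 9→3→8 push 13
augment #2: 9→3→11→8 push 13
augment #3: 9→6→0→8 push 5
augment #4: 9→5→3→11→8 push 3
max flow = 34; residual-reachable set from 9 gives S-side
cut edges (S→T): {(0,8), (3,8), (3,11)} total cap 34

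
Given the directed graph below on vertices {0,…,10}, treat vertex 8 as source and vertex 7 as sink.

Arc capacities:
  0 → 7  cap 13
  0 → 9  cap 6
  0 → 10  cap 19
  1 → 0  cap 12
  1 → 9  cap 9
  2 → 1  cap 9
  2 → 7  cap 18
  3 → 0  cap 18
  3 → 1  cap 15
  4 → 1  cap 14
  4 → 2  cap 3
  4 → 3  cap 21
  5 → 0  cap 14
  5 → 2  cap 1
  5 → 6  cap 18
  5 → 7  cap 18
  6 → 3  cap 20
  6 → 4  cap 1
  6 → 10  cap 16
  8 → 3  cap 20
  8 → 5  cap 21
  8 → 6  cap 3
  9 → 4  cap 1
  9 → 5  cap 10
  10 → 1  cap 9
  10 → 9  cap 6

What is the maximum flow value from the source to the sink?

Maximum flow value: 34

augment #1: 8→5→7 bottleneck 18, total now 18
augment #2: 8→3→0→7 bottleneck 13, total now 31
augment #3: 8→5→2→7 bottleneck 1, total now 32
augment #4: 8→6→4→2→7 bottleneck 1, total now 33
augment #5: 8→3→0→9→4→2→7 bottleneck 1, total now 34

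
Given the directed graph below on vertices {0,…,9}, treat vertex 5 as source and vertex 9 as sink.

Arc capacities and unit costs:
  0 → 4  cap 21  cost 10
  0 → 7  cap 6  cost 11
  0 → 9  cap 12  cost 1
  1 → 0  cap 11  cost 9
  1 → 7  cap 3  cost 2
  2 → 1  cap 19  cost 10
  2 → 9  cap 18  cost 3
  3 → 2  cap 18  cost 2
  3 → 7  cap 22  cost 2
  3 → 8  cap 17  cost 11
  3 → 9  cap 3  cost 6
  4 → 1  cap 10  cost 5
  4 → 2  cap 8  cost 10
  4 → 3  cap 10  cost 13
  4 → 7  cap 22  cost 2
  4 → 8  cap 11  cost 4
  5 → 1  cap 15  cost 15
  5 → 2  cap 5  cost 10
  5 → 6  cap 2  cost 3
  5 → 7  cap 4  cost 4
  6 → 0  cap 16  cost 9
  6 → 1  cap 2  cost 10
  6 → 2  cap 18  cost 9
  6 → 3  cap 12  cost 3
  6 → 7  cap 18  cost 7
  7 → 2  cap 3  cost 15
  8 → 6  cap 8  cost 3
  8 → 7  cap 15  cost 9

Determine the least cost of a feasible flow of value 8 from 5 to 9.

shortest-cost path #1: 5→6→3→2→9 push 2 @ unit cost 11 (adds 22)
shortest-cost path #2: 5→2→9 push 5 @ unit cost 13 (adds 65)
shortest-cost path #3: 5→7→2→9 push 1 @ unit cost 22 (adds 22)
total cost = 109

Minimum cost for 8 units: 109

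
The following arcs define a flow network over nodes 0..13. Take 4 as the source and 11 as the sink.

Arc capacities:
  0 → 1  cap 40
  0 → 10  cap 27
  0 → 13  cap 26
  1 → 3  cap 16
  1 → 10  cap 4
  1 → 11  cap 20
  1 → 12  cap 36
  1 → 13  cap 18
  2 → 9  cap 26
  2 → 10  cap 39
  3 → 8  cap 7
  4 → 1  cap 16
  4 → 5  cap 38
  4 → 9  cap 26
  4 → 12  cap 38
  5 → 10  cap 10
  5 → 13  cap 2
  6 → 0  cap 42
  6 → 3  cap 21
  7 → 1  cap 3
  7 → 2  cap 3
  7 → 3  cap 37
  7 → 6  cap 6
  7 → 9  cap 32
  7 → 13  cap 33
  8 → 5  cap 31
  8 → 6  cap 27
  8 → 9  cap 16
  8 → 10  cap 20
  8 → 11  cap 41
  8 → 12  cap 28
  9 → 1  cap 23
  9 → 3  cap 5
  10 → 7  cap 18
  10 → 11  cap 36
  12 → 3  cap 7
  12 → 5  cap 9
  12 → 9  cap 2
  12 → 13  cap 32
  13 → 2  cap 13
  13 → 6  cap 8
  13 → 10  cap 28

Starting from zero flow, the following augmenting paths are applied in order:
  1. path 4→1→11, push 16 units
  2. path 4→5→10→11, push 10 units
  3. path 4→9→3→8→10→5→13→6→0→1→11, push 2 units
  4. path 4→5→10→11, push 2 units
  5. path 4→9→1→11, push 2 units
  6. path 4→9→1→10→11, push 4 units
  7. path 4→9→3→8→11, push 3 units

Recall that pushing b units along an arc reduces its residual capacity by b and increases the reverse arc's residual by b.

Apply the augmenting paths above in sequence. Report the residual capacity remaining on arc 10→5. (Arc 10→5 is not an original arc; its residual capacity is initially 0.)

after path 1 (4→1→11, push 16): res(10,5)=0
after path 2 (4→5→10→11, push 10): res(10,5)=10
after path 3 (4→9→3→8→10→5→13→6→0→1→11, push 2): res(10,5)=8
after path 4 (4→5→10→11, push 2): res(10,5)=10
after path 5 (4→9→1→11, push 2): res(10,5)=10
after path 6 (4→9→1→10→11, push 4): res(10,5)=10
after path 7 (4→9→3→8→11, push 3): res(10,5)=10

Residual capacity of (10,5): 10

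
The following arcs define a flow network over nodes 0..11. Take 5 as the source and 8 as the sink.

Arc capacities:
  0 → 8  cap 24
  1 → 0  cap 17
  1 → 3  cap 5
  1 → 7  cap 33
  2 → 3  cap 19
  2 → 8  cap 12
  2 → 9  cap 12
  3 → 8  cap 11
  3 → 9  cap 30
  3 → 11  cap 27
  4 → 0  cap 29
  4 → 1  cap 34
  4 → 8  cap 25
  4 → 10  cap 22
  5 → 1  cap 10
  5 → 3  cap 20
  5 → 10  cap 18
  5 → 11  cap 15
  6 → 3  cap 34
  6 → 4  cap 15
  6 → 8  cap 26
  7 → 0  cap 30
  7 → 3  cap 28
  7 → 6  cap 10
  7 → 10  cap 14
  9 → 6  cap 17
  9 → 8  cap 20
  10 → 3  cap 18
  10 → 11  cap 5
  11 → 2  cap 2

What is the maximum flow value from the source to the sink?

Maximum flow value: 50

augment #1: 5→3→8 bottleneck 11, total now 11
augment #2: 5→1→0→8 bottleneck 10, total now 21
augment #3: 5→3→9→8 bottleneck 9, total now 30
augment #4: 5→11→2→8 bottleneck 2, total now 32
augment #5: 5→10→3→9→8 bottleneck 11, total now 43
augment #6: 5→10→3→9→6→8 bottleneck 7, total now 50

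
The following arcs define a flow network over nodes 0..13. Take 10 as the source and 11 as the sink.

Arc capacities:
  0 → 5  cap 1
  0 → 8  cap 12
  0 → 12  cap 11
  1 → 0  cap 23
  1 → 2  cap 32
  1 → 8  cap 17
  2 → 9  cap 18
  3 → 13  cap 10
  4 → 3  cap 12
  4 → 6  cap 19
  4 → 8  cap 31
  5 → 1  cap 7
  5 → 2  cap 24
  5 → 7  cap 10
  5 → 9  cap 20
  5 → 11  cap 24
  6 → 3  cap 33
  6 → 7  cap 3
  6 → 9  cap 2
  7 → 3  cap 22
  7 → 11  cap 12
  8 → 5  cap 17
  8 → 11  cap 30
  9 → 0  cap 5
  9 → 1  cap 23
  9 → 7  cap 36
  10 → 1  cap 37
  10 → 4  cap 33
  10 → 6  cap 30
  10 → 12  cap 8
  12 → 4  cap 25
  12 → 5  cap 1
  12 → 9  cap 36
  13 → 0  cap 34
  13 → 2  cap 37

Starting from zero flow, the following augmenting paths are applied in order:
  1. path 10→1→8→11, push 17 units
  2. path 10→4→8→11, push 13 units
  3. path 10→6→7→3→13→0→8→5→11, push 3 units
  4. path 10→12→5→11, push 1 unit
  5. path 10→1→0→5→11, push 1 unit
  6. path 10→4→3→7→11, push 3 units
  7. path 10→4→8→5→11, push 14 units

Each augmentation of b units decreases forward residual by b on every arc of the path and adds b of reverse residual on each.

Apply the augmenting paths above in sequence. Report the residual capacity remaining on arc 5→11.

Residual capacity of (5,11): 5

after path 1 (10→1→8→11, push 17): res(5,11)=24
after path 2 (10→4→8→11, push 13): res(5,11)=24
after path 3 (10→6→7→3→13→0→8→5→11, push 3): res(5,11)=21
after path 4 (10→12→5→11, push 1): res(5,11)=20
after path 5 (10→1→0→5→11, push 1): res(5,11)=19
after path 6 (10→4→3→7→11, push 3): res(5,11)=19
after path 7 (10→4→8→5→11, push 14): res(5,11)=5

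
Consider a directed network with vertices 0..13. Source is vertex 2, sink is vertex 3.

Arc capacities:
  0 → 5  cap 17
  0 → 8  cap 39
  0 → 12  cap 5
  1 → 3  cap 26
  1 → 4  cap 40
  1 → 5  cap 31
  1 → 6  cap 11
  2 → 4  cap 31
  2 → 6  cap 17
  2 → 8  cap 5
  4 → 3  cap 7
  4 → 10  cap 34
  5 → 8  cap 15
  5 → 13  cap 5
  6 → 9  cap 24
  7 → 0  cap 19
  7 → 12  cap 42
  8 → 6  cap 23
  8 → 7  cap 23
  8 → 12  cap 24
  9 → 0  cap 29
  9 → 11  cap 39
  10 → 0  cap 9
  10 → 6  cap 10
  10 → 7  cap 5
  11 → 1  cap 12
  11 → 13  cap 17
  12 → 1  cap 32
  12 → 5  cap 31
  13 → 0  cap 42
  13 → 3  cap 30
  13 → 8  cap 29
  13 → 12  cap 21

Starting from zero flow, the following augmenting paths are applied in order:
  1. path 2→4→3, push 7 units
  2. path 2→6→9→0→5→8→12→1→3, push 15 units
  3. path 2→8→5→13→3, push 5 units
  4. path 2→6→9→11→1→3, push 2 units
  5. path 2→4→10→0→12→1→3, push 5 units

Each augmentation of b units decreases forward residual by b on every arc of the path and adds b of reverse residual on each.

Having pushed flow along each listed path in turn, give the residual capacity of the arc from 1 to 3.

Residual capacity of (1,3): 4

after path 1 (2→4→3, push 7): res(1,3)=26
after path 2 (2→6→9→0→5→8→12→1→3, push 15): res(1,3)=11
after path 3 (2→8→5→13→3, push 5): res(1,3)=11
after path 4 (2→6→9→11→1→3, push 2): res(1,3)=9
after path 5 (2→4→10→0→12→1→3, push 5): res(1,3)=4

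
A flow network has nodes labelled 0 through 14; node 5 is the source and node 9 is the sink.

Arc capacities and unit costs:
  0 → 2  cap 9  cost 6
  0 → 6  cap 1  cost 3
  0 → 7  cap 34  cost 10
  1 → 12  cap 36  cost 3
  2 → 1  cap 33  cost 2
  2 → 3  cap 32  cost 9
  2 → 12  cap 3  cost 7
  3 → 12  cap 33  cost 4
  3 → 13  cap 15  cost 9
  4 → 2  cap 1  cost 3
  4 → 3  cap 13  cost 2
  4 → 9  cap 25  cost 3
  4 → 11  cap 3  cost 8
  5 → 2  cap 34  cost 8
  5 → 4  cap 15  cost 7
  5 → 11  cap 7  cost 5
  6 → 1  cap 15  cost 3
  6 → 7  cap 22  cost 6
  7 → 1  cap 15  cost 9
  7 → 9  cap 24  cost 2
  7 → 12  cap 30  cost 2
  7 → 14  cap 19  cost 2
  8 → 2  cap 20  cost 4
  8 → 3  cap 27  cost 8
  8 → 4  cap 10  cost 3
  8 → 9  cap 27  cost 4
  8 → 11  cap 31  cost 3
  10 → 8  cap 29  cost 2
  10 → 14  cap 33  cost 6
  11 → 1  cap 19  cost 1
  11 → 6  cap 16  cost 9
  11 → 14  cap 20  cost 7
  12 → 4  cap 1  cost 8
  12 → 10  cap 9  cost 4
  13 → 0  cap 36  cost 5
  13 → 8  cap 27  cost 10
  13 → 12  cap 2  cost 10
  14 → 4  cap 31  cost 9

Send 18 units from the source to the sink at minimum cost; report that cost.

shortest-cost path #1: 5→4→9 push 15 @ unit cost 10 (adds 150)
shortest-cost path #2: 5→11→1→12→10→8→9 push 3 @ unit cost 19 (adds 57)
total cost = 207

Minimum cost for 18 units: 207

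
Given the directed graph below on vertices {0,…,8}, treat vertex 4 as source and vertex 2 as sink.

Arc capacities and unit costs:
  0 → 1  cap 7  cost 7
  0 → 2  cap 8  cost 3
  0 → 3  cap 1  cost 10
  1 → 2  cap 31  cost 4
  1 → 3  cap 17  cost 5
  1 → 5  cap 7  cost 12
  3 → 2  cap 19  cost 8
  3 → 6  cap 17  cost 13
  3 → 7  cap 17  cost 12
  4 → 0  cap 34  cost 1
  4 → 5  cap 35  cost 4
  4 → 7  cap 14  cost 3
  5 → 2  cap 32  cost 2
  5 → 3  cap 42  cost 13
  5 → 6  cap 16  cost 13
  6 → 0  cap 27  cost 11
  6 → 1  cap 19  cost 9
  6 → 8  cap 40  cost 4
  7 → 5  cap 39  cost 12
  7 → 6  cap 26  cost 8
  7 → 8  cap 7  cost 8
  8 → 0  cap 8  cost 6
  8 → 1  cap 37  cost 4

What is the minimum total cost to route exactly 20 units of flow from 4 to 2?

shortest-cost path #1: 4→0→2 push 8 @ unit cost 4 (adds 32)
shortest-cost path #2: 4→5→2 push 12 @ unit cost 6 (adds 72)
total cost = 104

Minimum cost for 20 units: 104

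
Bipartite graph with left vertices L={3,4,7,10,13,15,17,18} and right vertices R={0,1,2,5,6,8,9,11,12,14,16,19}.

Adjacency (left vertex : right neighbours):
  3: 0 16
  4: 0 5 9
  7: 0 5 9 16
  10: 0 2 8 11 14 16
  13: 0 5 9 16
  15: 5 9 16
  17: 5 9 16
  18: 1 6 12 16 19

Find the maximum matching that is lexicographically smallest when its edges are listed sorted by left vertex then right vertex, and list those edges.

Lex-smallest maximum matching: {(3,0), (4,5), (7,9), (10,2), (13,16), (18,1)}

|M| = 6 (so the lex-smallest maximum matching has 6 edges)
process left vertices in ascending order; for each, take the smallest-labelled available neighbour that still permits 6 edges overall, or leave it unmatched if none does
lex-smallest matching: {3-0, 4-5, 7-9, 10-2, 13-16, 18-1}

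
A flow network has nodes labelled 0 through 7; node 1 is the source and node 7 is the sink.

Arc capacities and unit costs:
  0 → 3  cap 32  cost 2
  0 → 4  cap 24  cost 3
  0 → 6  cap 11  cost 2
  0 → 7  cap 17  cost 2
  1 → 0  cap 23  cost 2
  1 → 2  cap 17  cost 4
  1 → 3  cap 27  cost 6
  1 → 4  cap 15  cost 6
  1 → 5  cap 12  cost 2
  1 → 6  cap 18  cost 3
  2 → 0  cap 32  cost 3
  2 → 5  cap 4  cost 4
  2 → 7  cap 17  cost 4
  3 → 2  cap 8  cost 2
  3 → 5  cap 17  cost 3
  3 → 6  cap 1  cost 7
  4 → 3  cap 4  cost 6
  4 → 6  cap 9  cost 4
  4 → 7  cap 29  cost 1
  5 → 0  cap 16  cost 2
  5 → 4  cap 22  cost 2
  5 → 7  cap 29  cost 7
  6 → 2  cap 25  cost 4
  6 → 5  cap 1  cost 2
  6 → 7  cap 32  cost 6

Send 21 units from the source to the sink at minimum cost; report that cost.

shortest-cost path #1: 1→0→7 push 17 @ unit cost 4 (adds 68)
shortest-cost path #2: 1→5→4→7 push 4 @ unit cost 5 (adds 20)
total cost = 88

Minimum cost for 21 units: 88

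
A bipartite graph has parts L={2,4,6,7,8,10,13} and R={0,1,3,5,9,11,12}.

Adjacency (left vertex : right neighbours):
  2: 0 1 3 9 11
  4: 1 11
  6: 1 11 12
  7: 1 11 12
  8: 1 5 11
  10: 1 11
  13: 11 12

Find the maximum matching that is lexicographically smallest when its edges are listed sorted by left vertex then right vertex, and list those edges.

Lex-smallest maximum matching: {(2,0), (4,1), (6,11), (7,12), (8,5)}

|M| = 5 (so the lex-smallest maximum matching has 5 edges)
process left vertices in ascending order; for each, take the smallest-labelled available neighbour that still permits 5 edges overall, or leave it unmatched if none does
lex-smallest matching: {2-0, 4-1, 6-11, 7-12, 8-5}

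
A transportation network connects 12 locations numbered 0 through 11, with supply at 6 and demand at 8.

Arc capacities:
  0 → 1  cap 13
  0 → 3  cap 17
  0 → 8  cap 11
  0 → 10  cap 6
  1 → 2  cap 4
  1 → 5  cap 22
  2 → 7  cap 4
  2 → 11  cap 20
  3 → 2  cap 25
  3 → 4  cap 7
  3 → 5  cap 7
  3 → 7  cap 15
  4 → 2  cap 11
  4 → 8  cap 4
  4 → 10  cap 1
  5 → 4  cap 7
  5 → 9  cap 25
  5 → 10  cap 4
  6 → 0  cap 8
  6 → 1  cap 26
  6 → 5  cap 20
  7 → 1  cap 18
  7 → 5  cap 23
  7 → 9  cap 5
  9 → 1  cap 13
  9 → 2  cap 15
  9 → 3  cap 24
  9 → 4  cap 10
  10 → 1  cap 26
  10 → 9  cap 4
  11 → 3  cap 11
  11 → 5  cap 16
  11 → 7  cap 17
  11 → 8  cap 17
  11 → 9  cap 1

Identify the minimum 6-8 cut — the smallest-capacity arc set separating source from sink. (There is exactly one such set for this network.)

augment #1: 6→0→8 push 8
augment #2: 6→5→4→8 push 4
augment #3: 6→1→2→11→8 push 4
augment #4: 6→5→4→2→11→8 push 3
augment #5: 6→5→9→2→11→8 push 10
max flow = 29; residual-reachable set from 6 gives S-side
cut edges (S→T): {(4,8), (6,0), (11,8)} total cap 29

Min-cut arcs: {(4,8), (6,0), (11,8)} (total capacity 29)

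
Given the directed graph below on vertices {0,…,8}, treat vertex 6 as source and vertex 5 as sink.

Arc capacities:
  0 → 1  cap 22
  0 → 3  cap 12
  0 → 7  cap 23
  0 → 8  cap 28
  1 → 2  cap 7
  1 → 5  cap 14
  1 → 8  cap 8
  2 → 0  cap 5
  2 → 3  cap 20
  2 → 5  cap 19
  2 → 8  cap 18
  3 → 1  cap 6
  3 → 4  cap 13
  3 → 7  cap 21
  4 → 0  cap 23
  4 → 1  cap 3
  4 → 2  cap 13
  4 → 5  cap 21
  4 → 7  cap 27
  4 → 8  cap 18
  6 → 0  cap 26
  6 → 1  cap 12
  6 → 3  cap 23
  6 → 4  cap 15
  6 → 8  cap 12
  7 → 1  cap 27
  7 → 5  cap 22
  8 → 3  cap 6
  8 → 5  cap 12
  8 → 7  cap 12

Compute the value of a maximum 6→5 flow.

augment #1: 6→1→5 bottleneck 12, total now 12
augment #2: 6→4→5 bottleneck 15, total now 27
augment #3: 6→8→5 bottleneck 12, total now 39
augment #4: 6→0→1→5 bottleneck 2, total now 41
augment #5: 6→0→7→5 bottleneck 22, total now 63
augment #6: 6→3→4→5 bottleneck 6, total now 69
augment #7: 6→0→1→2→5 bottleneck 2, total now 71
augment #8: 6→3→1→2→5 bottleneck 5, total now 76
augment #9: 6→3→4→2→5 bottleneck 7, total now 83

Maximum flow value: 83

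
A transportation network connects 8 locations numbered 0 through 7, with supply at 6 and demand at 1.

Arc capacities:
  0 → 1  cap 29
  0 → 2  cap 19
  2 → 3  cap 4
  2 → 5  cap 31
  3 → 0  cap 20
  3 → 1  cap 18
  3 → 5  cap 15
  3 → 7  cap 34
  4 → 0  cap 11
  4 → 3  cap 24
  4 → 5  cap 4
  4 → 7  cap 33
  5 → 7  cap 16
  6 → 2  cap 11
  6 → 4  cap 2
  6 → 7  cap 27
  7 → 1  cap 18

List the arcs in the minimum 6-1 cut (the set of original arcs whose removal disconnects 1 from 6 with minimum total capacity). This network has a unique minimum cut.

Min-cut arcs: {(2,3), (6,4), (7,1)} (total capacity 24)

augment #1: 6→7→1 push 18
augment #2: 6→2→3→1 push 4
augment #3: 6→4→0→1 push 2
max flow = 24; residual-reachable set from 6 gives S-side
cut edges (S→T): {(2,3), (6,4), (7,1)} total cap 24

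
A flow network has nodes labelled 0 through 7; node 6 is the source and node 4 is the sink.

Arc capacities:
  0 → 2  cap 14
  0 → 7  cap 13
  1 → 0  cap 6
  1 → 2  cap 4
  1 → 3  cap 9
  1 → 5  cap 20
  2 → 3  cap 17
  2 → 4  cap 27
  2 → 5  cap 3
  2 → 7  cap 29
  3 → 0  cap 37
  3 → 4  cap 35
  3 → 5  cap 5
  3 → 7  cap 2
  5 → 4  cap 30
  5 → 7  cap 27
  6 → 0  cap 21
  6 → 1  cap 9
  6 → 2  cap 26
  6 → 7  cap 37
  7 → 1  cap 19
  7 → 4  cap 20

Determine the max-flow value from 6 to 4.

Maximum flow value: 88

augment #1: 6→2→4 bottleneck 26, total now 26
augment #2: 6→7→4 bottleneck 20, total now 46
augment #3: 6→0→2→4 bottleneck 1, total now 47
augment #4: 6→1→3→4 bottleneck 9, total now 56
augment #5: 6→0→2→3→4 bottleneck 13, total now 69
augment #6: 6→7→1→5→4 bottleneck 17, total now 86
augment #7: 6→0→7→1→5→4 bottleneck 2, total now 88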